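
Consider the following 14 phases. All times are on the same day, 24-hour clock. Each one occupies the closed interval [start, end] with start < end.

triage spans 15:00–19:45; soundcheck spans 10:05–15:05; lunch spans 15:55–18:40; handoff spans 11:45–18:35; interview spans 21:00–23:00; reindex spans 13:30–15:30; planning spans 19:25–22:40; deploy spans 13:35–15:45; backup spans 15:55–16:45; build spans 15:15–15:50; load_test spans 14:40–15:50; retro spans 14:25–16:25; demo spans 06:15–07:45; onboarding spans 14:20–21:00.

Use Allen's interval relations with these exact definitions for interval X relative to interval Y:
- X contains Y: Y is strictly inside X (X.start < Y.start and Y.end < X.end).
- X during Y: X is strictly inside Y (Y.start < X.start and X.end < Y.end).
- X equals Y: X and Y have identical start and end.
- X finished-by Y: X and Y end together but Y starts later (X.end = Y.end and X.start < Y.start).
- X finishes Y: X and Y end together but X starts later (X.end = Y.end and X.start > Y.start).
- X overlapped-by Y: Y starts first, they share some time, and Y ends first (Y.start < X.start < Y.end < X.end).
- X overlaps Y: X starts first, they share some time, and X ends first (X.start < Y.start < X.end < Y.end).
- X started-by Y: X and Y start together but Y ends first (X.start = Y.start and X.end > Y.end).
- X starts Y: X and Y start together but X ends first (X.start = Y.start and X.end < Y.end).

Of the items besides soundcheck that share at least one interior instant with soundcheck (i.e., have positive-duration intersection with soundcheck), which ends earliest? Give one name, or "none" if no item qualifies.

reindex

Target soundcheck = [10:05, 15:05].
backup [15:55, 16:45] → after → excluded.
build [15:15, 15:50] → after → excluded.
demo [06:15, 07:45] → before → excluded.
deploy [13:35, 15:45] → overlapped-by → candidate.
handoff [11:45, 18:35] → overlapped-by → candidate.
interview [21:00, 23:00] → after → excluded.
load_test [14:40, 15:50] → overlapped-by → candidate.
lunch [15:55, 18:40] → after → excluded.
onboarding [14:20, 21:00] → overlapped-by → candidate.
planning [19:25, 22:40] → after → excluded.
reindex [13:30, 15:30] → overlapped-by → candidate.
retro [14:25, 16:25] → overlapped-by → candidate.
triage [15:00, 19:45] → overlapped-by → candidate.
Among candidates, earliest end is 15:30 → reindex.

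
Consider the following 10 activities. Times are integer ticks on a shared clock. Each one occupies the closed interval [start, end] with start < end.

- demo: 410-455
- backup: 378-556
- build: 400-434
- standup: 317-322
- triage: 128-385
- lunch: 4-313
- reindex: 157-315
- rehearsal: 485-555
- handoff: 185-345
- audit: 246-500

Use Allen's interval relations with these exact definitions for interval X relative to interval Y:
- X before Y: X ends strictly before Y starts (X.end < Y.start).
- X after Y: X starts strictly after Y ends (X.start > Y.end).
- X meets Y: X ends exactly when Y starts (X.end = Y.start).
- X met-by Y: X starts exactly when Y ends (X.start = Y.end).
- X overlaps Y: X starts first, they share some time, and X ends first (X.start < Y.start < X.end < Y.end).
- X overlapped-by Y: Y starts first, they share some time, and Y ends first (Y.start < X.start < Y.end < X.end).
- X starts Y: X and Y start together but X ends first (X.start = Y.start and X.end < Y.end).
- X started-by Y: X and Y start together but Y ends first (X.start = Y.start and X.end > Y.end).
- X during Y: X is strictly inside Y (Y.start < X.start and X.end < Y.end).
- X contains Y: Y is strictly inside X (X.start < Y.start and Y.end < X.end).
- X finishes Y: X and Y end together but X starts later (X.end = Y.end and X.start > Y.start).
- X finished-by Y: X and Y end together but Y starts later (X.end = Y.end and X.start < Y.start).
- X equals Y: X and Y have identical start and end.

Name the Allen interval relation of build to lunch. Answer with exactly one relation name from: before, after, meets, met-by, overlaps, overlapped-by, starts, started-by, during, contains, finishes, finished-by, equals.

after

build = [400, 434]; lunch = [4, 313].
Compare endpoints: build.start > lunch.start, build.start > lunch.end, build.end > lunch.start, build.end > lunch.end.
That pattern is 'after'.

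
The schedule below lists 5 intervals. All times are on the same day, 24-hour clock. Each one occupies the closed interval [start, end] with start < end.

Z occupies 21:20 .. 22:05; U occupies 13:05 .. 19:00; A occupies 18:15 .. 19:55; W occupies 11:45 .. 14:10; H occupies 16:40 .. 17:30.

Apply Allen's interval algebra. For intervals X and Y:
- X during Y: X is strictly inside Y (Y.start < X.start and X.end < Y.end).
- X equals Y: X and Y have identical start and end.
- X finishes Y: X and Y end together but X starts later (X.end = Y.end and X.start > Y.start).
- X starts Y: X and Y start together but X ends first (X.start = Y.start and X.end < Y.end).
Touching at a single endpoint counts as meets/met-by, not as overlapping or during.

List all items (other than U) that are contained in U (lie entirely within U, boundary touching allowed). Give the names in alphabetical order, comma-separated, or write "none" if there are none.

Target U = [13:05, 19:00].
A [18:15, 19:55] → overlapped-by → no.
H [16:40, 17:30] → during → yes.
W [11:45, 14:10] → overlaps → no.
Z [21:20, 22:05] → after → no.
Result: H.

H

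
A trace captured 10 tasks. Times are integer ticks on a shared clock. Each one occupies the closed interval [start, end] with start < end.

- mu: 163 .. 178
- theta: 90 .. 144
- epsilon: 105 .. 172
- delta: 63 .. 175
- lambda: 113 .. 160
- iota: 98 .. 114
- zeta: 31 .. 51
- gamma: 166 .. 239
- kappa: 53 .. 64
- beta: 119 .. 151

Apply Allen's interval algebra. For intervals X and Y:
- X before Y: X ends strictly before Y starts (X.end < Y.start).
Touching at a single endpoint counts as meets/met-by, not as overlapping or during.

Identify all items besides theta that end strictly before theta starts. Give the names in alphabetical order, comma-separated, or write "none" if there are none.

kappa, zeta

Target theta = [90, 144].
beta [119, 151] → overlapped-by → no.
delta [63, 175] → contains → no.
epsilon [105, 172] → overlapped-by → no.
gamma [166, 239] → after → no.
iota [98, 114] → during → no.
kappa [53, 64] → before → yes.
lambda [113, 160] → overlapped-by → no.
mu [163, 178] → after → no.
zeta [31, 51] → before → yes.
Result: kappa, zeta.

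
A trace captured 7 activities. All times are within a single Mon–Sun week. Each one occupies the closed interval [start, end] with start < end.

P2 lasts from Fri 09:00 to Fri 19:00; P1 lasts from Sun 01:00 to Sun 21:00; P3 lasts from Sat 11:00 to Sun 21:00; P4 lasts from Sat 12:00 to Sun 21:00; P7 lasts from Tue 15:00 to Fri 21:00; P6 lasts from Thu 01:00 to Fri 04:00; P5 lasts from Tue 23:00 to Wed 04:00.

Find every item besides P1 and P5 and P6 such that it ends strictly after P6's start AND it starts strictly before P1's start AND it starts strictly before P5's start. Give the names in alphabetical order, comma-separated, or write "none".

Conditions: its end is strictly after P6's start (X.end > Thu 01:00) AND its start is strictly before P1's start (X.start < Sun 01:00) AND its start is strictly before P5's start (X.start < Tue 23:00).
P2: end Fri 19:00 > Thu 01:00? ✓; start Fri 09:00 < Sun 01:00? ✓; start Fri 09:00 < Tue 23:00? ✗ → no.
P3: end Sun 21:00 > Thu 01:00? ✓; start Sat 11:00 < Sun 01:00? ✓; start Sat 11:00 < Tue 23:00? ✗ → no.
P4: end Sun 21:00 > Thu 01:00? ✓; start Sat 12:00 < Sun 01:00? ✓; start Sat 12:00 < Tue 23:00? ✗ → no.
P7: end Fri 21:00 > Thu 01:00? ✓; start Tue 15:00 < Sun 01:00? ✓; start Tue 15:00 < Tue 23:00? ✓ → yes.
Result: P7.

P7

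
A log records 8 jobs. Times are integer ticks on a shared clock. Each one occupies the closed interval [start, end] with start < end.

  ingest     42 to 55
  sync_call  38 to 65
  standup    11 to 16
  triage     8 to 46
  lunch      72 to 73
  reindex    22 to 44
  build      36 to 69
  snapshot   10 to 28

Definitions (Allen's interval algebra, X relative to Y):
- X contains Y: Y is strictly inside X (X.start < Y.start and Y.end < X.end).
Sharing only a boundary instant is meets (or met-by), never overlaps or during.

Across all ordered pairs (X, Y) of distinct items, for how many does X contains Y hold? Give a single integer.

Checking all 56 ordered pairs for relation 'contains'; matching pairs in alphabetical order:
(build, ingest): build contains ingest ✓
(build, sync_call): build contains sync_call ✓
(snapshot, standup): snapshot contains standup ✓
(sync_call, ingest): sync_call contains ingest ✓
(triage, reindex): triage contains reindex ✓
(triage, snapshot): triage contains snapshot ✓
(triage, standup): triage contains standup ✓
Count: 7.

7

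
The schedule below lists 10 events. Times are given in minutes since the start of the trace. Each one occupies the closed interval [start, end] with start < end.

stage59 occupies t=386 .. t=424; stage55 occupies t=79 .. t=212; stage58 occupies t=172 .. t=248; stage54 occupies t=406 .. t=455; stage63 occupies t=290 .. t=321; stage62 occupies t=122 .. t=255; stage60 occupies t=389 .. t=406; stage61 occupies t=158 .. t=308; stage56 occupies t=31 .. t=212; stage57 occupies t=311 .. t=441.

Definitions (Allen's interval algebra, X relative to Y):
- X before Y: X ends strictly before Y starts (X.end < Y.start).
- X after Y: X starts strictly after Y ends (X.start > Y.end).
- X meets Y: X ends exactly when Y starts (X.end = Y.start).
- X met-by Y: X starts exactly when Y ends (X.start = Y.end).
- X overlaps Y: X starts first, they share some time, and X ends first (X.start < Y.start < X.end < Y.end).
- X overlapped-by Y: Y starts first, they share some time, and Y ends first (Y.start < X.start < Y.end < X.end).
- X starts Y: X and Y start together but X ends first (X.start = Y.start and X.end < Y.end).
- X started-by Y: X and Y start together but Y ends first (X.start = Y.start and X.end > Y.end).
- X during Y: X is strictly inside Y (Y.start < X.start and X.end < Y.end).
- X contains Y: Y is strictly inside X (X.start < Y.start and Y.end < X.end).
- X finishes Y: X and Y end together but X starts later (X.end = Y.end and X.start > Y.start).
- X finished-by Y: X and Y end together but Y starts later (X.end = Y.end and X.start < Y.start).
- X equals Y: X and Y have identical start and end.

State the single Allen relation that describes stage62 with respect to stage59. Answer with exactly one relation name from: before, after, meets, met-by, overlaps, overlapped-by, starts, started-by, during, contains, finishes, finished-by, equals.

before

stage62 = [t=122, t=255]; stage59 = [t=386, t=424].
Compare endpoints: stage62.start < stage59.start, stage62.start < stage59.end, stage62.end < stage59.start, stage62.end < stage59.end.
That pattern is 'before'.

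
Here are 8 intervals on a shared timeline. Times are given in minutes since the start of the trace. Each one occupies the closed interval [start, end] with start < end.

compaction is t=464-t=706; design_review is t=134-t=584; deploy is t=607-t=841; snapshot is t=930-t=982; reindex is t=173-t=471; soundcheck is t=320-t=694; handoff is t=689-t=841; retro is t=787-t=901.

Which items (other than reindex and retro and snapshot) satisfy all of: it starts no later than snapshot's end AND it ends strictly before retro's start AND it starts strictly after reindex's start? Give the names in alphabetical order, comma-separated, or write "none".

Conditions: its start is no later than snapshot's end (X.start <= t=982) AND its end is strictly before retro's start (X.end < t=787) AND its start is strictly after reindex's start (X.start > t=173).
compaction: start t=464 <= t=982? ✓; end t=706 < t=787? ✓; start t=464 > t=173? ✓ → yes.
deploy: start t=607 <= t=982? ✓; end t=841 < t=787? ✗; start t=607 > t=173? ✓ → no.
design_review: start t=134 <= t=982? ✓; end t=584 < t=787? ✓; start t=134 > t=173? ✗ → no.
handoff: start t=689 <= t=982? ✓; end t=841 < t=787? ✗; start t=689 > t=173? ✓ → no.
soundcheck: start t=320 <= t=982? ✓; end t=694 < t=787? ✓; start t=320 > t=173? ✓ → yes.
Result: compaction, soundcheck.

compaction, soundcheck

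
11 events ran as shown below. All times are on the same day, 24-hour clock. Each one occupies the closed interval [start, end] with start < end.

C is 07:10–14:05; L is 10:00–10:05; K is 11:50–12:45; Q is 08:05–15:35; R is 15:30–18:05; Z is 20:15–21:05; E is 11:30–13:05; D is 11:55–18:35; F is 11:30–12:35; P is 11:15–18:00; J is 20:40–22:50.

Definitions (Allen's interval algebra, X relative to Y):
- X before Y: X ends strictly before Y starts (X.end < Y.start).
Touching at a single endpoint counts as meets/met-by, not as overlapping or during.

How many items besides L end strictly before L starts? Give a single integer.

0

Target L = [10:00, 10:05].
C [07:10, 14:05] → contains → no.
D [11:55, 18:35] → after → no.
E [11:30, 13:05] → after → no.
F [11:30, 12:35] → after → no.
J [20:40, 22:50] → after → no.
K [11:50, 12:45] → after → no.
P [11:15, 18:00] → after → no.
Q [08:05, 15:35] → contains → no.
R [15:30, 18:05] → after → no.
Z [20:15, 21:05] → after → no.
Total: 0.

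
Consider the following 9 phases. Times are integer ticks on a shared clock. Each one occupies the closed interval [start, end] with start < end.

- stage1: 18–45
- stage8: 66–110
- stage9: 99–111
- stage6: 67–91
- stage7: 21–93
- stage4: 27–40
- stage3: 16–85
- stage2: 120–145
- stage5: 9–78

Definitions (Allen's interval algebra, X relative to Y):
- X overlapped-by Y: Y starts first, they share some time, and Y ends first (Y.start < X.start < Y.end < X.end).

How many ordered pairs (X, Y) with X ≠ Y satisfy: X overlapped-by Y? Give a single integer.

10

Checking all 72 ordered pairs for relation 'overlapped-by'; matching pairs in alphabetical order:
(stage3, stage5): stage3 overlapped-by stage5 ✓
(stage6, stage3): stage6 overlapped-by stage3 ✓
(stage6, stage5): stage6 overlapped-by stage5 ✓
(stage7, stage1): stage7 overlapped-by stage1 ✓
(stage7, stage3): stage7 overlapped-by stage3 ✓
(stage7, stage5): stage7 overlapped-by stage5 ✓
(stage8, stage3): stage8 overlapped-by stage3 ✓
(stage8, stage5): stage8 overlapped-by stage5 ✓
(stage8, stage7): stage8 overlapped-by stage7 ✓
(stage9, stage8): stage9 overlapped-by stage8 ✓
Count: 10.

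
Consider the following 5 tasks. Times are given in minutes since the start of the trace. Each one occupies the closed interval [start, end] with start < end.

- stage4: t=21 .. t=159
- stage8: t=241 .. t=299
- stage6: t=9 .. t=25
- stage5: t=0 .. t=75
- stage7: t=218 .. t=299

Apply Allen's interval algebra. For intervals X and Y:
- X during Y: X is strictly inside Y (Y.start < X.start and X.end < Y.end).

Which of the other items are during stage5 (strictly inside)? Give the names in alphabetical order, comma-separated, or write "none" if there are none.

Target stage5 = [t=0, t=75].
stage4 [t=21, t=159] → overlapped-by → no.
stage6 [t=9, t=25] → during → yes.
stage7 [t=218, t=299] → after → no.
stage8 [t=241, t=299] → after → no.
Result: stage6.

stage6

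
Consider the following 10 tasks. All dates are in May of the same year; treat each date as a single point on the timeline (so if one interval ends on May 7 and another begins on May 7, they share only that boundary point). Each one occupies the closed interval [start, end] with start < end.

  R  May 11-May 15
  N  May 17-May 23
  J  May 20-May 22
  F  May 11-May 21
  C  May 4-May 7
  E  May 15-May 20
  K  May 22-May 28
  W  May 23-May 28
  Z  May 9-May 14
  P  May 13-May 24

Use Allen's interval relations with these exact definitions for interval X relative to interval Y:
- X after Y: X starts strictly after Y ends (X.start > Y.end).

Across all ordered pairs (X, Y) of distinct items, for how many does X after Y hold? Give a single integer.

23

Checking all 90 ordered pairs for relation 'after'; matching pairs in alphabetical order:
(E, C): E after C ✓
(E, Z): E after Z ✓
(F, C): F after C ✓
(J, C): J after C ✓
(J, R): J after R ✓
(J, Z): J after Z ✓
(K, C): K after C ✓
(K, E): K after E ✓
(K, F): K after F ✓
(K, R): K after R ✓
(K, Z): K after Z ✓
(N, C): N after C ✓
(N, R): N after R ✓
(N, Z): N after Z ✓
(P, C): P after C ✓
(R, C): R after C ✓
(W, C): W after C ✓
(W, E): W after E ✓
(W, F): W after F ✓
(W, J): W after J ✓
(W, R): W after R ✓
(W, Z): W after Z ✓
(Z, C): Z after C ✓
Count: 23.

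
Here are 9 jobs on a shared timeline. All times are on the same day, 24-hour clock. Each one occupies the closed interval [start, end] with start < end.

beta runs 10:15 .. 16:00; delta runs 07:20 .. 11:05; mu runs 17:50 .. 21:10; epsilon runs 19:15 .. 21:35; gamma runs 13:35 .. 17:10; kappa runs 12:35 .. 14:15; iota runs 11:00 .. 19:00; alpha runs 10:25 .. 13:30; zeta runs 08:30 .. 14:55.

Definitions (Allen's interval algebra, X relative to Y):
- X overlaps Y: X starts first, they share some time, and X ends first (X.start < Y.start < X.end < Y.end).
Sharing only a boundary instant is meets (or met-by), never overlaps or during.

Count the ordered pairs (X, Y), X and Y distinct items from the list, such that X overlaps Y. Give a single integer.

14

Checking all 72 ordered pairs for relation 'overlaps'; matching pairs in alphabetical order:
(alpha, iota): alpha overlaps iota ✓
(alpha, kappa): alpha overlaps kappa ✓
(beta, gamma): beta overlaps gamma ✓
(beta, iota): beta overlaps iota ✓
(delta, alpha): delta overlaps alpha ✓
(delta, beta): delta overlaps beta ✓
(delta, iota): delta overlaps iota ✓
(delta, zeta): delta overlaps zeta ✓
(iota, mu): iota overlaps mu ✓
(kappa, gamma): kappa overlaps gamma ✓
(mu, epsilon): mu overlaps epsilon ✓
(zeta, beta): zeta overlaps beta ✓
(zeta, gamma): zeta overlaps gamma ✓
(zeta, iota): zeta overlaps iota ✓
Count: 14.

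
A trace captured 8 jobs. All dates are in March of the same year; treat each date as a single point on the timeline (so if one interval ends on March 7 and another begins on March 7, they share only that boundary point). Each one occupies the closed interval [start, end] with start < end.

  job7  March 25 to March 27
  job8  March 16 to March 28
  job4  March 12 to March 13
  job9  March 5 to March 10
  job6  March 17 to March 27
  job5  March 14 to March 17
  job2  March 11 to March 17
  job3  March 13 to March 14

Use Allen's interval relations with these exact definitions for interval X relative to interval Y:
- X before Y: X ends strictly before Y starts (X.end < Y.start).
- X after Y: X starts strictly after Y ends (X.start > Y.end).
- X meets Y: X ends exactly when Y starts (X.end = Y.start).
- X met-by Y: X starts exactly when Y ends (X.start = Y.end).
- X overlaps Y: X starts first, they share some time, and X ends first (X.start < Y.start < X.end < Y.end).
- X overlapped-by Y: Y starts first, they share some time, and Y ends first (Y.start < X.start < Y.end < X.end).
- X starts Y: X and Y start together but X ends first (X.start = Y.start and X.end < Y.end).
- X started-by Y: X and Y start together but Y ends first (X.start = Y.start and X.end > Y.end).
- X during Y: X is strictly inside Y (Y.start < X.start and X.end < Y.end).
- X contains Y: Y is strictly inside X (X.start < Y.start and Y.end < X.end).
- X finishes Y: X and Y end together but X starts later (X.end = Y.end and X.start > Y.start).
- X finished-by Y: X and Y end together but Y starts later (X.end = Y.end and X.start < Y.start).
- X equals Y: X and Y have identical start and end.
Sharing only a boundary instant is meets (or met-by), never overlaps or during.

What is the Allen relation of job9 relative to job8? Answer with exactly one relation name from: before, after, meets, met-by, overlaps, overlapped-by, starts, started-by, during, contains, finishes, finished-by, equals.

before

job9 = [March 5, March 10]; job8 = [March 16, March 28].
Compare endpoints: job9.start < job8.start, job9.start < job8.end, job9.end < job8.start, job9.end < job8.end.
That pattern is 'before'.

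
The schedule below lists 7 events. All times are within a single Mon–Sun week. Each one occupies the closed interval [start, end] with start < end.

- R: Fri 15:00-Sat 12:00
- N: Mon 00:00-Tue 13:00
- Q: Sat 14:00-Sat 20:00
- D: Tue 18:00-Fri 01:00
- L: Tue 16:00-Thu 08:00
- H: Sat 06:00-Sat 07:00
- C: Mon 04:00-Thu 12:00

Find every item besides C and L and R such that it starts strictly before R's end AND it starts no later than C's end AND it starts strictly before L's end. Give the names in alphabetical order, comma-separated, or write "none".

D, N

Conditions: its start is strictly before R's end (X.start < Sat 12:00) AND its start is no later than C's end (X.start <= Thu 12:00) AND its start is strictly before L's end (X.start < Thu 08:00).
D: start Tue 18:00 < Sat 12:00? ✓; start Tue 18:00 <= Thu 12:00? ✓; start Tue 18:00 < Thu 08:00? ✓ → yes.
H: start Sat 06:00 < Sat 12:00? ✓; start Sat 06:00 <= Thu 12:00? ✗; start Sat 06:00 < Thu 08:00? ✗ → no.
N: start Mon 00:00 < Sat 12:00? ✓; start Mon 00:00 <= Thu 12:00? ✓; start Mon 00:00 < Thu 08:00? ✓ → yes.
Q: start Sat 14:00 < Sat 12:00? ✗; start Sat 14:00 <= Thu 12:00? ✗; start Sat 14:00 < Thu 08:00? ✗ → no.
Result: D, N.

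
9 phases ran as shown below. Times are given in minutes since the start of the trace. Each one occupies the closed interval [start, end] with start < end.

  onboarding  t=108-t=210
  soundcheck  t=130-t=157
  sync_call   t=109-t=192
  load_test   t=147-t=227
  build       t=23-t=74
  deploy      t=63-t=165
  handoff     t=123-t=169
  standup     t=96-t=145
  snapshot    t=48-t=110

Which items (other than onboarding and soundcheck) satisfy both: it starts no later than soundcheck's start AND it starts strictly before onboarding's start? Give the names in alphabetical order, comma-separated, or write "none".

build, deploy, snapshot, standup

Conditions: its start is no later than soundcheck's start (X.start <= t=130) AND its start is strictly before onboarding's start (X.start < t=108).
build: start t=23 <= t=130? ✓; start t=23 < t=108? ✓ → yes.
deploy: start t=63 <= t=130? ✓; start t=63 < t=108? ✓ → yes.
handoff: start t=123 <= t=130? ✓; start t=123 < t=108? ✗ → no.
load_test: start t=147 <= t=130? ✗; start t=147 < t=108? ✗ → no.
snapshot: start t=48 <= t=130? ✓; start t=48 < t=108? ✓ → yes.
standup: start t=96 <= t=130? ✓; start t=96 < t=108? ✓ → yes.
sync_call: start t=109 <= t=130? ✓; start t=109 < t=108? ✗ → no.
Result: build, deploy, snapshot, standup.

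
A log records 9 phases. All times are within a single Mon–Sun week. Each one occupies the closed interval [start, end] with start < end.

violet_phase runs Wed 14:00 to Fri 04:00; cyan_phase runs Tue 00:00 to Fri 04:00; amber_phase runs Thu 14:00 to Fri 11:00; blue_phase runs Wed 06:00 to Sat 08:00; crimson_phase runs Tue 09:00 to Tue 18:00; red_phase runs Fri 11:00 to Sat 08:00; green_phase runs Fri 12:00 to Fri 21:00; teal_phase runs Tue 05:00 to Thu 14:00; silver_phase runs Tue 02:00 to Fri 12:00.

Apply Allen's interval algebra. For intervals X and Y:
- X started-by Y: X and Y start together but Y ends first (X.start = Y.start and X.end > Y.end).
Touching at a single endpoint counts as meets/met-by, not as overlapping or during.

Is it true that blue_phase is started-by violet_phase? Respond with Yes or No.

No

blue_phase = [Wed 06:00, Sat 08:00], violet_phase = [Wed 14:00, Fri 04:00].
Actual relation of blue_phase to violet_phase: contains.
Asked whether 'started-by' holds → No.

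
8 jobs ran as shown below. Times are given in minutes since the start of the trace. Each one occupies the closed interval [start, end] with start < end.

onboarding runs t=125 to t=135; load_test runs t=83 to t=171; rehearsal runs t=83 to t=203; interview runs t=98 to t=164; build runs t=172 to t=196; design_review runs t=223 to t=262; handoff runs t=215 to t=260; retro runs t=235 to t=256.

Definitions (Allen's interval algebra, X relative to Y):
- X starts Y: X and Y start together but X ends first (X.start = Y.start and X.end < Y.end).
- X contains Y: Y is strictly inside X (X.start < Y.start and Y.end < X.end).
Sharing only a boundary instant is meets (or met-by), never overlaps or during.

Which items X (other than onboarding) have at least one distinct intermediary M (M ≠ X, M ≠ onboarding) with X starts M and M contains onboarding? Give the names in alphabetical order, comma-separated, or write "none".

load_test

Target onboarding = [t=125, t=135].
Intermediaries M with M contains onboarding: interview, load_test, rehearsal.
Via interview — items with X starts interview: none.
Via load_test — items with X starts load_test: none.
Via rehearsal — items with X starts rehearsal: load_test.
Union: load_test.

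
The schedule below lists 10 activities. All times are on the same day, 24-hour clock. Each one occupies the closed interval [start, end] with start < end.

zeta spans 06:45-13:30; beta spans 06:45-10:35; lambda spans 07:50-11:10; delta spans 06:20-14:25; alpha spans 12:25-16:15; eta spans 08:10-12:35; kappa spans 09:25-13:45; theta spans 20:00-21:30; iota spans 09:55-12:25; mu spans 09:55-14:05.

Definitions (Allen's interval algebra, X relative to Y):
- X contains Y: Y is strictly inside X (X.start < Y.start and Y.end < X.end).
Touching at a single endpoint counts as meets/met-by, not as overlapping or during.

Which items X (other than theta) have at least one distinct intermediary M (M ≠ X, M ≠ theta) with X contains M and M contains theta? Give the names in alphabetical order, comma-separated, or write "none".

none

Target theta = [20:00, 21:30].
Intermediaries M with M contains theta: none.
Union: none.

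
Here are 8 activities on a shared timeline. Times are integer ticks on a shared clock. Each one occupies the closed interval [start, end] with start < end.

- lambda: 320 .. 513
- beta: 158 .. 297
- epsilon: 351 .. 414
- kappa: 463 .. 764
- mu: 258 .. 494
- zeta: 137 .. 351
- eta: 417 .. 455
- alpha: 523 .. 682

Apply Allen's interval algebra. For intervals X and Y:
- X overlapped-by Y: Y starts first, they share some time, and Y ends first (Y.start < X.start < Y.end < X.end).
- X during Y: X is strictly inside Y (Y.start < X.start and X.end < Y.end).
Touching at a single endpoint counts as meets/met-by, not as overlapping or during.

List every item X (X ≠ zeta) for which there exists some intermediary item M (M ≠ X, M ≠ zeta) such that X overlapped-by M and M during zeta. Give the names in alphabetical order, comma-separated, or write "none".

Target zeta = [137, 351].
Intermediaries M with M during zeta: beta.
Via beta — items with X overlapped-by beta: mu.
Union: mu.

mu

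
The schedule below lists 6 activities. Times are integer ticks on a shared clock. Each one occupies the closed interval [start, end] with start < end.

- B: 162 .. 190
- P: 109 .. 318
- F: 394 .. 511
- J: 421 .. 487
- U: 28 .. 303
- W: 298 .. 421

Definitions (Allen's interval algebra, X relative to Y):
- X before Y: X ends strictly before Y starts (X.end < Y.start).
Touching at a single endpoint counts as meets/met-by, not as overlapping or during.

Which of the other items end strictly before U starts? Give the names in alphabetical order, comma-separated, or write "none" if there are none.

Target U = [28, 303].
B [162, 190] → during → no.
F [394, 511] → after → no.
J [421, 487] → after → no.
P [109, 318] → overlapped-by → no.
W [298, 421] → overlapped-by → no.
Result: none.

none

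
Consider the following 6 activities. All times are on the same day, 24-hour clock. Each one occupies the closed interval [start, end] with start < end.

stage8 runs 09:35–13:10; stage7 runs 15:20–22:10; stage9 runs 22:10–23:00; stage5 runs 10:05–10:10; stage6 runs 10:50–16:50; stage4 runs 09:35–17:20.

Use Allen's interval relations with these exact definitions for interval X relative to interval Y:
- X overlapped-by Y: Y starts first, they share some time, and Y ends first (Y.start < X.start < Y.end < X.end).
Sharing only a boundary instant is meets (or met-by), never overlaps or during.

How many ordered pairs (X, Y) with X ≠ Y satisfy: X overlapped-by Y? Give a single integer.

3

Checking all 30 ordered pairs for relation 'overlapped-by'; matching pairs in alphabetical order:
(stage6, stage8): stage6 overlapped-by stage8 ✓
(stage7, stage4): stage7 overlapped-by stage4 ✓
(stage7, stage6): stage7 overlapped-by stage6 ✓
Count: 3.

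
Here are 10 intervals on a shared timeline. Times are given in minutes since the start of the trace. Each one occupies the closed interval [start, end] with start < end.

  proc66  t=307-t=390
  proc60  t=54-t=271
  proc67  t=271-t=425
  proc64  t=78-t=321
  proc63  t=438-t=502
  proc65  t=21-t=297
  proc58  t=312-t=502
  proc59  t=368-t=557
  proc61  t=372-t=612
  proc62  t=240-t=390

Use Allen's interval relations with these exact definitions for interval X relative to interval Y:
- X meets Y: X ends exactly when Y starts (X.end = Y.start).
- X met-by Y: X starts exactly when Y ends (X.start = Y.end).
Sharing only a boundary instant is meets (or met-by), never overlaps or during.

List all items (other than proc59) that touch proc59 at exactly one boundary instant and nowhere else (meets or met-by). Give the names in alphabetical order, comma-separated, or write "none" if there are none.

Target proc59 = [t=368, t=557].
proc58 [t=312, t=502] → overlaps → no.
proc60 [t=54, t=271] → before → no.
proc61 [t=372, t=612] → overlapped-by → no.
proc62 [t=240, t=390] → overlaps → no.
proc63 [t=438, t=502] → during → no.
proc64 [t=78, t=321] → before → no.
proc65 [t=21, t=297] → before → no.
proc66 [t=307, t=390] → overlaps → no.
proc67 [t=271, t=425] → overlaps → no.
Result: none.

none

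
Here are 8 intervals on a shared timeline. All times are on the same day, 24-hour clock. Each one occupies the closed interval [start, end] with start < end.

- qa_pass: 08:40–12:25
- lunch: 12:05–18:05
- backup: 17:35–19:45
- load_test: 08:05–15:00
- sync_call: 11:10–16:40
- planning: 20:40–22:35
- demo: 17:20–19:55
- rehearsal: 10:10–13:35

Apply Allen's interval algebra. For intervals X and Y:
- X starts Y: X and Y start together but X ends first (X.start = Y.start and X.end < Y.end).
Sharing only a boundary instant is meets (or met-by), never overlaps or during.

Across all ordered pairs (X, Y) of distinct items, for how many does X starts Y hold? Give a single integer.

Checking all 56 ordered pairs for relation 'starts'; matching pairs in alphabetical order:
No pair satisfies it.
Count: 0.

0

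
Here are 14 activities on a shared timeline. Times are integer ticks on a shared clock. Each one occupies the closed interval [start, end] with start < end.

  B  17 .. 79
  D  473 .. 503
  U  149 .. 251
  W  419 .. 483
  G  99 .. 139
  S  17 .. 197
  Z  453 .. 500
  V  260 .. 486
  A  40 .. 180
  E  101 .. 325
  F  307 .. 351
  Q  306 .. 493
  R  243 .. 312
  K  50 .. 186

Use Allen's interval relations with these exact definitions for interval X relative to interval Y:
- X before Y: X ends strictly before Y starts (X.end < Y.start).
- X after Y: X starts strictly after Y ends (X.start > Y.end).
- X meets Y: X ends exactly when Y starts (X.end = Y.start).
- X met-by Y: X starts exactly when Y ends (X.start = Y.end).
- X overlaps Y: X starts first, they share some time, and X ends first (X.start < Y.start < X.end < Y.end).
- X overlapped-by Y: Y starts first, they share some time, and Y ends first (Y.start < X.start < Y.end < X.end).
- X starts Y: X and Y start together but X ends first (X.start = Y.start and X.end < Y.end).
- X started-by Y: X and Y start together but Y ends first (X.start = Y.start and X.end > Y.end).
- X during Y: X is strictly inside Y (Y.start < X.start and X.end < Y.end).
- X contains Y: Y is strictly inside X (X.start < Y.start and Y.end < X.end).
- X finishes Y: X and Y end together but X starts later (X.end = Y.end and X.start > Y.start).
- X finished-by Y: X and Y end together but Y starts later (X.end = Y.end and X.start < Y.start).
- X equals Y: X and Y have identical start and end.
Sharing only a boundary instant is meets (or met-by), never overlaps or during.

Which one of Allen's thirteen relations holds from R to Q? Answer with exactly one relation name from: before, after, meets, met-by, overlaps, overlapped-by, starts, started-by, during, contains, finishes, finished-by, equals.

overlaps

R = [243, 312]; Q = [306, 493].
Compare endpoints: R.start < Q.start, R.start < Q.end, R.end > Q.start, R.end < Q.end.
That pattern is 'overlaps'.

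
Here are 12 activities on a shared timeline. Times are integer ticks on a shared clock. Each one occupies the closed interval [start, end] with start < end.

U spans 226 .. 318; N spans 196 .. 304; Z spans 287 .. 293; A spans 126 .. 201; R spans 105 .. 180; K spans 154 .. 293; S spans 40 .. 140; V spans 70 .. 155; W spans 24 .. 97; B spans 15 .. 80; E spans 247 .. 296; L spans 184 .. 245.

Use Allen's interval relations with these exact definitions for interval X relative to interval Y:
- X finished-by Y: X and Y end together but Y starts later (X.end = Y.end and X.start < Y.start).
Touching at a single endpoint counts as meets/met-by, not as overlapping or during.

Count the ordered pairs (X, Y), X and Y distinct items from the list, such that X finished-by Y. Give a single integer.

Checking all 132 ordered pairs for relation 'finished-by'; matching pairs in alphabetical order:
(K, Z): K finished-by Z ✓
Count: 1.

1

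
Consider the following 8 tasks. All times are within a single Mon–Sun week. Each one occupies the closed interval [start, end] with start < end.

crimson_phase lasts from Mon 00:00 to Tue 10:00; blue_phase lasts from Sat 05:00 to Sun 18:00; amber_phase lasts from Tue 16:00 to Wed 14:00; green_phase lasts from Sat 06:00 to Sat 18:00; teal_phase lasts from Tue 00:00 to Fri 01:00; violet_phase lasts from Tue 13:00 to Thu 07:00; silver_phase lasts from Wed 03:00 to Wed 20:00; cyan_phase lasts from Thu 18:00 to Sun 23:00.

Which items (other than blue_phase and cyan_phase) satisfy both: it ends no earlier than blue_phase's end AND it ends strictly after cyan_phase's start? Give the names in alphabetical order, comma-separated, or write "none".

none

Conditions: its end is no earlier than blue_phase's end (X.end >= Sun 18:00) AND its end is strictly after cyan_phase's start (X.end > Thu 18:00).
amber_phase: end Wed 14:00 >= Sun 18:00? ✗; end Wed 14:00 > Thu 18:00? ✗ → no.
crimson_phase: end Tue 10:00 >= Sun 18:00? ✗; end Tue 10:00 > Thu 18:00? ✗ → no.
green_phase: end Sat 18:00 >= Sun 18:00? ✗; end Sat 18:00 > Thu 18:00? ✓ → no.
silver_phase: end Wed 20:00 >= Sun 18:00? ✗; end Wed 20:00 > Thu 18:00? ✗ → no.
teal_phase: end Fri 01:00 >= Sun 18:00? ✗; end Fri 01:00 > Thu 18:00? ✓ → no.
violet_phase: end Thu 07:00 >= Sun 18:00? ✗; end Thu 07:00 > Thu 18:00? ✗ → no.
Result: none.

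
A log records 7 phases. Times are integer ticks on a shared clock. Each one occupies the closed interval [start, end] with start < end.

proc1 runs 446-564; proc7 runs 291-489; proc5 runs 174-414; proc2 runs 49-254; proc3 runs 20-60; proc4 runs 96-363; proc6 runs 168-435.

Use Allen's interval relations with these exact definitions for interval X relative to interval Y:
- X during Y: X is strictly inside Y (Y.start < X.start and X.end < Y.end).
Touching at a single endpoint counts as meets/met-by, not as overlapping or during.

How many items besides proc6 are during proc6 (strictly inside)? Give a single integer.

1

Target proc6 = [168, 435].
proc1 [446, 564] → after → no.
proc2 [49, 254] → overlaps → no.
proc3 [20, 60] → before → no.
proc4 [96, 363] → overlaps → no.
proc5 [174, 414] → during → counts.
proc7 [291, 489] → overlapped-by → no.
Total: 1.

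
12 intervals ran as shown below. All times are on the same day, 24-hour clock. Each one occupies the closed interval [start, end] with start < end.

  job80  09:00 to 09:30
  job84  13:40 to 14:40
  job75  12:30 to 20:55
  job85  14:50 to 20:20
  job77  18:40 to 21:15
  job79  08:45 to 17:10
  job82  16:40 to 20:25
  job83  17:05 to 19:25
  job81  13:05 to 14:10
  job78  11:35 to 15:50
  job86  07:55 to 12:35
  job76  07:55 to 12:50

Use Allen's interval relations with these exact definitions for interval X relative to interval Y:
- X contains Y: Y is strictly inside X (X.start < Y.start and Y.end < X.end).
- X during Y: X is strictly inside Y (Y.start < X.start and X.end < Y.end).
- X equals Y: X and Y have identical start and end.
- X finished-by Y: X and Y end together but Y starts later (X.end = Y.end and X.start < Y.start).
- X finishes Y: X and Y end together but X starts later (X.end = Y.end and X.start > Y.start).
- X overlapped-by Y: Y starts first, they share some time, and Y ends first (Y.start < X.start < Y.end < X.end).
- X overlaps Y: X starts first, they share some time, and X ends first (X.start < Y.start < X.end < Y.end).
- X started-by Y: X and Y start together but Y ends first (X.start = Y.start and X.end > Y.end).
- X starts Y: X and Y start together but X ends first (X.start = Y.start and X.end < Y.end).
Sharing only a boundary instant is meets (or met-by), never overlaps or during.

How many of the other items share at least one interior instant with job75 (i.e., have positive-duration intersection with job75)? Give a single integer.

10

Target job75 = [12:30, 20:55].
job76 [07:55, 12:50] → overlaps → counts.
job77 [18:40, 21:15] → overlapped-by → counts.
job78 [11:35, 15:50] → overlaps → counts.
job79 [08:45, 17:10] → overlaps → counts.
job80 [09:00, 09:30] → before → no.
job81 [13:05, 14:10] → during → counts.
job82 [16:40, 20:25] → during → counts.
job83 [17:05, 19:25] → during → counts.
job84 [13:40, 14:40] → during → counts.
job85 [14:50, 20:20] → during → counts.
job86 [07:55, 12:35] → overlaps → counts.
Total: 10.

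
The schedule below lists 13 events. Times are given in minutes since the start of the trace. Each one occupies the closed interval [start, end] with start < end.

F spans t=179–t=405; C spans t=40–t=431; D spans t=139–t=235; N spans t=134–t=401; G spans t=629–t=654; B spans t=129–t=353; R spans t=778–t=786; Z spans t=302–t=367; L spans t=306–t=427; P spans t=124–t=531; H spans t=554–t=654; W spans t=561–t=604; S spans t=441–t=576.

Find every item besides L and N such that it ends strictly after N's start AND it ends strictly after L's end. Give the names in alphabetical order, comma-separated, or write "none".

Conditions: its end is strictly after N's start (X.end > t=134) AND its end is strictly after L's end (X.end > t=427).
B: end t=353 > t=134? ✓; end t=353 > t=427? ✗ → no.
C: end t=431 > t=134? ✓; end t=431 > t=427? ✓ → yes.
D: end t=235 > t=134? ✓; end t=235 > t=427? ✗ → no.
F: end t=405 > t=134? ✓; end t=405 > t=427? ✗ → no.
G: end t=654 > t=134? ✓; end t=654 > t=427? ✓ → yes.
H: end t=654 > t=134? ✓; end t=654 > t=427? ✓ → yes.
P: end t=531 > t=134? ✓; end t=531 > t=427? ✓ → yes.
R: end t=786 > t=134? ✓; end t=786 > t=427? ✓ → yes.
S: end t=576 > t=134? ✓; end t=576 > t=427? ✓ → yes.
W: end t=604 > t=134? ✓; end t=604 > t=427? ✓ → yes.
Z: end t=367 > t=134? ✓; end t=367 > t=427? ✗ → no.
Result: C, G, H, P, R, S, W.

C, G, H, P, R, S, W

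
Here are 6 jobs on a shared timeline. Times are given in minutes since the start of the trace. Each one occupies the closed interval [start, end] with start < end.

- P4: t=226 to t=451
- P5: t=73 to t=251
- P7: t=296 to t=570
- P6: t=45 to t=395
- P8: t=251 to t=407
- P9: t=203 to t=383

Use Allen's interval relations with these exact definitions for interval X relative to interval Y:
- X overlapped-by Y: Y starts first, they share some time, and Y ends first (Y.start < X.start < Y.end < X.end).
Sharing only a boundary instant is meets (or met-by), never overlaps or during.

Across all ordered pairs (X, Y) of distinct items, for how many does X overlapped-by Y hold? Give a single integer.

Checking all 30 ordered pairs for relation 'overlapped-by'; matching pairs in alphabetical order:
(P4, P5): P4 overlapped-by P5 ✓
(P4, P6): P4 overlapped-by P6 ✓
(P4, P9): P4 overlapped-by P9 ✓
(P7, P4): P7 overlapped-by P4 ✓
(P7, P6): P7 overlapped-by P6 ✓
(P7, P8): P7 overlapped-by P8 ✓
(P7, P9): P7 overlapped-by P9 ✓
(P8, P6): P8 overlapped-by P6 ✓
(P8, P9): P8 overlapped-by P9 ✓
(P9, P5): P9 overlapped-by P5 ✓
Count: 10.

10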